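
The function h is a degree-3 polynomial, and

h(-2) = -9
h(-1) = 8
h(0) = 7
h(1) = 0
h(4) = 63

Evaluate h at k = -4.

-145

Write h(k) = ak³ + bk² + ck + d; the 5 given values yield a linear system in the 4 coefficients.
Solving, h(k) = 2k³ - 3k² - 6k + 7.
Then h(-4) = -145.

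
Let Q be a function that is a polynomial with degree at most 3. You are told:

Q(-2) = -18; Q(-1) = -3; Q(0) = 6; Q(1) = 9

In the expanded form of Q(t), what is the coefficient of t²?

First differences: 15, 9, 3. Second differences: -6, -6.
Level-2 differences are constant, so Q has degree 2.
Fitting a degree-2 polynomial gives Q(t) = -3t² + 6t + 6.
The coefficient of t² is -3.

-3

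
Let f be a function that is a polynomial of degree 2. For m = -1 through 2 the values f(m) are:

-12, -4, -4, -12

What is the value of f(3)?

Write f(m) = am² + bm + c; the 4 given values yield a linear system in the 3 coefficients.
Solving, f(m) = -4m² + 4m - 4.
Then f(3) = -28.

-28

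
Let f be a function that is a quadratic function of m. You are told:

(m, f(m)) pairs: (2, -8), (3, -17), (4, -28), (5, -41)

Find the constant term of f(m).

4

Write f(m) = am² + bm + c; the 4 given values yield a linear system in the 3 coefficients.
Solving, f(m) = -m² - 4m + 4.
The constant term is f(0) = 4.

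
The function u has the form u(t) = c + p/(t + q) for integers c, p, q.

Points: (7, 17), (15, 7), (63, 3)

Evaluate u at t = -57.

1

(u(t) − c)(t + q) = p for each data point; the three points give a linear system in c and q, then p follows.
Solving: c = 2, q = -3, p = 60, so u(t) = 2 + 60/(t − 3).
Then u(-57) = 2 + 60/(-60) = 1.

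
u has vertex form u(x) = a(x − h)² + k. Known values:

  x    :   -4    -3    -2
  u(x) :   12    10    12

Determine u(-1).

First differences -2, 2; second difference 4 = 2a, so a = 2.
Expanding, the x-coefficient is −2ah = -4h; matching it to the data gives h = -3, and then k = 10.
So u(x) = 2(x + 3)² + 10.
u(-1) = 2·2² + 10 = 18.

18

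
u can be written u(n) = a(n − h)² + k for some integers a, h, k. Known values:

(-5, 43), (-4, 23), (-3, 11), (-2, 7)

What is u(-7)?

First differences -20, -12, -4; second difference 8 = 2a, so a = 4.
Expanding, the n-coefficient is −2ah = -8h; matching it to the data gives h = -2, and then k = 7.
So u(n) = 4(n + 2)² + 7.
u(-7) = 4·(-5)² + 7 = 107.

107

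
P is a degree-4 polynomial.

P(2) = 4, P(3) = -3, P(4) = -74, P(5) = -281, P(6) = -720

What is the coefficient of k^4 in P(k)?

-1

Write P(k) = ak^4 + bk³ + ck² + dk + e; the 5 given values yield a linear system in the 5 coefficients.
Solving, P(k) = -k^4 + 2k³ + 5k² - 5k - 6.
The coefficient of k^4 is -1.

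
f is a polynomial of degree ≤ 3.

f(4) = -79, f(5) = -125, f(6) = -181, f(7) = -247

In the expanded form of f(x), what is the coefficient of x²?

First differences: -46, -56, -66. Second differences: -10, -10.
Level-2 differences are constant, so f has degree 2.
Fitting a degree-2 polynomial gives f(x) = -5x² - x + 5.
The coefficient of x² is -5.

-5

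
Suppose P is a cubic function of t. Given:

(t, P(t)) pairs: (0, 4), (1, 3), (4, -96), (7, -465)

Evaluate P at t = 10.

Write P(t) = at³ + bt² + ct + d; the 4 given values yield a linear system in the 4 coefficients.
Solving, P(t) = -t³ - 3t² + 3t + 4.
Then P(10) = -1266.

-1266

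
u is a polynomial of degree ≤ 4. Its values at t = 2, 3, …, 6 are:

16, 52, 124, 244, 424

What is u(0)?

4

Write u(t) = at^4 + bt³ + ct² + dt + e; the 5 given values yield a linear system in the 5 coefficients.
Solving, the leading coefficient vanishes, and u(t) = 2t³ - 2t + 4.
Then u(0) = 4.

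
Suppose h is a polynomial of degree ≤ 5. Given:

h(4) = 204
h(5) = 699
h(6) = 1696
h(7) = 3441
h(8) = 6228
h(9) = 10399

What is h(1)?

First differences: 495, 997, 1745, 2787, 4171. Second differences: 502, 748, 1042, 1384. Third differences: 246, 294, 342. Fourth differences: 48, 48.
Level-4 differences are constant, so h has degree 4.
Fitting a degree-4 polynomial gives h(x) = 2x^4 - 3x³ - 6x² - 6x + 4.
Then h(1) = -9.

-9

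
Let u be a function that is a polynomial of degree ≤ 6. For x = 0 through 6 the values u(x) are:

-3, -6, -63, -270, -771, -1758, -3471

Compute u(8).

First differences: -3, -57, -207, -501, -987, -1713. Second differences: -54, -150, -294, -486, -726. Third differences: -96, -144, -192, -240. Fourth differences: -48, -48, -48.
Level-4 differences are constant, so u has degree 4.
Fitting a degree-4 polynomial gives u(x) = -2x^4 - 4x³ - x² + 4x - 3.
Then u(8) = -10275.

-10275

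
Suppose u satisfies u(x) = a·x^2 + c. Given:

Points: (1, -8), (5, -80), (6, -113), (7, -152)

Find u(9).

-248

From u(1) = -8 and u(5) = -80: 1a + c = -8 and 25a + c = -80.
Subtracting: 24a = -72, so a = -3; then c = -8 − (-3)·1 = -5.
So u(x) = -3x² − 5, and u(9) = -248.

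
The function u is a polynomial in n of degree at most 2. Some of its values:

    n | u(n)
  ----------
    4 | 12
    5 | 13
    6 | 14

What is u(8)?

16

First differences: 1, 1.
Level-1 differences are constant, so u has degree 1.
Fitting a degree-1 polynomial gives u(n) = n + 8.
Then u(8) = 16.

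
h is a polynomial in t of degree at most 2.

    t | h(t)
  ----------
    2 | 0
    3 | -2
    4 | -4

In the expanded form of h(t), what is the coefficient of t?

First differences: -2, -2.
Level-1 differences are constant, so h has degree 1.
Fitting a degree-1 polynomial gives h(t) = -2t + 4.
The coefficient of t is -2.

-2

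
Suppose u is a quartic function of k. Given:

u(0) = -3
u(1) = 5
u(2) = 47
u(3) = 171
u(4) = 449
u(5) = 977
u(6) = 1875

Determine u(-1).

Write u(k) = ak^4 + bk³ + ck² + dk + e; the 7 given values yield a linear system in the 5 coefficients.
Solving, u(k) = k^4 + 2k³ + 4k² + k - 3.
Then u(-1) = -1.

-1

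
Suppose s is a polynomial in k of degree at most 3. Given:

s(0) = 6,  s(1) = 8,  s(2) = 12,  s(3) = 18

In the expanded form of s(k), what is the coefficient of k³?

0

First differences: 2, 4, 6. Second differences: 2, 2.
Level-2 differences are constant, so s has degree 2.
Fitting a degree-2 polynomial gives s(k) = k² + k + 6.
The coefficient of k³ is 0.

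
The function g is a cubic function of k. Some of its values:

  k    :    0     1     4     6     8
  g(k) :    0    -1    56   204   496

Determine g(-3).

-21

Write g(k) = ak³ + bk² + ck + d; the 5 given values yield a linear system in the 4 coefficients.
Solving, g(k) = k³ - 2k.
Then g(-3) = -21.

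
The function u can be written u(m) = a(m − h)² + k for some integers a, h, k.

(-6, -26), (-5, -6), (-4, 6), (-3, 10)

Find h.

-3

First differences 20, 12, 4; second difference -8 = 2a, so a = -4.
Expanding, the m-coefficient is −2ah = 8h; matching it to the data gives h = -3, and then k = 10.
So u(m) = -4(m + 3)² + 10.
Hence h = -3.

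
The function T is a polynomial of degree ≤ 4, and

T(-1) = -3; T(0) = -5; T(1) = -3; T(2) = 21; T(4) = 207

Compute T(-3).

Write T(k) = ak^4 + bk³ + ck² + dk + e; the 5 given values yield a linear system in the 5 coefficients.
Solving, the leading coefficient vanishes, and T(k) = 3k³ + 2k² - 3k - 5.
Then T(-3) = -59.

-59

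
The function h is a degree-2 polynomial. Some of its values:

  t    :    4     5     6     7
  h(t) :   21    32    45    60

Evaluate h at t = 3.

First differences: 11, 13, 15. Second differences: 2, 2.
Level-2 differences are constant, so h has degree 2.
Fitting a degree-2 polynomial gives h(t) = t² + 2t - 3.
Then h(3) = 12.

12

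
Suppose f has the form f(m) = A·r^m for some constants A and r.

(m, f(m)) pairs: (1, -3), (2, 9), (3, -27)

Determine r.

-3

Consecutive ratio: 9/(-3) = -3, and -27/9 = -3, so r = -3.
Then A·(-3)^1 = -3 gives A = 1, and f(m) = 1·(-3)^m.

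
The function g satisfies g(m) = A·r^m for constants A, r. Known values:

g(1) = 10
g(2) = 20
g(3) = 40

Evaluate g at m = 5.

160

Consecutive ratio: 20/10 = 2, and 40/20 = 2, so r = 2.
Then A·2^1 = 10 gives A = 5, and g(m) = 5·2^m.
g(5) = 5·2^5 = 160.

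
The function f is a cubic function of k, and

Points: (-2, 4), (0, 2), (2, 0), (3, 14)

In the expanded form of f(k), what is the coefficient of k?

-5

Write f(k) = ak³ + bk² + ck + d; the 4 given values yield a linear system in the 4 coefficients.
Solving, f(k) = k³ - 5k + 2.
The coefficient of k is -5.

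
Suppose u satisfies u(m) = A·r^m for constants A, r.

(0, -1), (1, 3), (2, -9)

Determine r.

-3

Consecutive ratio: 3/(-1) = -3, and -9/3 = -3, so r = -3.
Then A·(-3)^0 = -1 gives A = -1, and u(m) = -1·(-3)^m.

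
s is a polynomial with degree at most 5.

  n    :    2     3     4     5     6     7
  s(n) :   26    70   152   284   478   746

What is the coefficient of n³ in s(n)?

Write s(n) = an^5 + bn^4 + cn³ + dn² + en + p; the 6 given values yield a linear system in the 6 coefficients.
Solving, the top 2 coefficients vanish, and s(n) = 2n³ + n² + n + 4.
The coefficient of n³ is 2.

2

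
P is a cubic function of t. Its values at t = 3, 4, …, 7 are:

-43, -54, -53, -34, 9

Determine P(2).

-26

First differences: -11, 1, 19, 43. Second differences: 12, 18, 24. Third differences: 6, 6.
Level-3 differences are constant, so P has degree 3.
Fitting a degree-3 polynomial gives P(t) = t³ - 6t² - 6t + 2.
Then P(2) = -26.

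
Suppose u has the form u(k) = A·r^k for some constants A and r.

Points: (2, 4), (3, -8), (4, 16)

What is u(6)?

Consecutive ratio: -8/4 = -2, and 16/(-8) = -2, so r = -2.
Then A·(-2)^2 = 4 gives A = 1, and u(k) = 1·(-2)^k.
u(6) = 1·(-2)^6 = 64.

64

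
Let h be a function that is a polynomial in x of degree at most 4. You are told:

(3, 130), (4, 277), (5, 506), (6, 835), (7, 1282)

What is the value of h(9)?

First differences: 147, 229, 329, 447. Second differences: 82, 100, 118. Third differences: 18, 18.
Level-3 differences are constant, so h has degree 3.
Fitting a degree-3 polynomial gives h(x) = 3x³ + 5x² + x + 1.
Then h(9) = 2602.

2602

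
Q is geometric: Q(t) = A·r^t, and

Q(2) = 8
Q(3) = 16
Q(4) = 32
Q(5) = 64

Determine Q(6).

128

Consecutive ratio: 16/8 = 2, and 32/16 = 2, so r = 2.
Then A·2^2 = 8 gives A = 2, and Q(t) = 2·2^t.
Q(6) = 2·2^6 = 128.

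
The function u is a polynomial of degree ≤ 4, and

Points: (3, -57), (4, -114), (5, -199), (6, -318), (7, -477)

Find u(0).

First differences: -57, -85, -119, -159. Second differences: -28, -34, -40. Third differences: -6, -6.
Level-3 differences are constant, so u has degree 3.
Fitting a degree-3 polynomial gives u(k) = -k³ - 2k² - 6k + 6.
Then u(0) = 6.

6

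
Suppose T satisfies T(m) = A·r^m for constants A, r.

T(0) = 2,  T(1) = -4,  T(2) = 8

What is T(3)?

-16

Consecutive ratio: -4/2 = -2, and 8/(-4) = -2, so r = -2.
Then A·(-2)^0 = 2 gives A = 2, and T(m) = 2·(-2)^m.
T(3) = 2·(-2)^3 = -16.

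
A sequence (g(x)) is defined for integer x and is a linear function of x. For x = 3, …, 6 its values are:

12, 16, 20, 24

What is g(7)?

28

First differences: 4, 4, 4.
Level-1 differences are constant, so g has degree 1.
Fitting a degree-1 polynomial gives g(x) = 4x.
Then g(7) = 28.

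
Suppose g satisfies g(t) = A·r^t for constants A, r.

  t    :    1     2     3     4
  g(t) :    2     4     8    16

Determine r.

Consecutive ratio: 4/2 = 2, and 8/4 = 2, so r = 2.
Then A·2^1 = 2 gives A = 1, and g(t) = 1·2^t.

2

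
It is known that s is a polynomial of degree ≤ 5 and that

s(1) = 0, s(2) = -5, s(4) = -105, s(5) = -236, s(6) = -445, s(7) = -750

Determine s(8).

Write s(x) = ax^5 + bx^4 + cx³ + dx² + ex + p; the 6 given values yield a linear system in the 6 coefficients.
Solving, the top 2 coefficients vanish, and s(x) = -3x³ + 6x² - 2x - 1.
Then s(8) = -1169.

-1169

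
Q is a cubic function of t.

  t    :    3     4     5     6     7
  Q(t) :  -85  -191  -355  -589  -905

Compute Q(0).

5

First differences: -106, -164, -234, -316. Second differences: -58, -70, -82. Third differences: -12, -12.
Level-3 differences are constant, so Q has degree 3.
Fitting a degree-3 polynomial gives Q(t) = -2t³ - 5t² + 3t + 5.
Then Q(0) = 5.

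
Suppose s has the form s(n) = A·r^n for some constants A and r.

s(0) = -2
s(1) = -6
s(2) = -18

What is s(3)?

Consecutive ratio: -6/(-2) = 3, and -18/(-6) = 3, so r = 3.
Then A·3^0 = -2 gives A = -2, and s(n) = -2·3^n.
s(3) = -2·3^3 = -54.

-54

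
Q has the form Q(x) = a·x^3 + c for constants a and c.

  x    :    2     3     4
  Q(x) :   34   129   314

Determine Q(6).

From Q(2) = 34 and Q(3) = 129: 8a + c = 34 and 27a + c = 129.
Subtracting: 19a = 95, so a = 5; then c = 34 − 5·8 = -6.
So Q(x) = 5x³ − 6, and Q(6) = 1074.

1074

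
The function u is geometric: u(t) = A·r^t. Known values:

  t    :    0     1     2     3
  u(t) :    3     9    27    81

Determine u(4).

Consecutive ratio: 9/3 = 3, and 27/9 = 3, so r = 3.
Then A·3^0 = 3 gives A = 3, and u(t) = 3·3^t.
u(4) = 3·3^4 = 243.

243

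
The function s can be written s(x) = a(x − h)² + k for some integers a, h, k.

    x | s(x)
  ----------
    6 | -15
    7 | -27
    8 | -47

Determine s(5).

-11

First differences -12, -20; second difference -8 = 2a, so a = -4.
Expanding, the x-coefficient is −2ah = 8h; matching it to the data gives h = 5, and then k = -11.
So s(x) = -4(x − 5)² − 11.
s(5) = -4·0² − 11 = -11.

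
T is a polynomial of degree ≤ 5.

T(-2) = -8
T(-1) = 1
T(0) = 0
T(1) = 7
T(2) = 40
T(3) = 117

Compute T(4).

First differences: 9, -1, 7, 33, 77. Second differences: -10, 8, 26, 44. Third differences: 18, 18, 18.
Level-3 differences are constant, so T has degree 3.
Extending the table by one column gives the next first difference 139, so T(4) = 117 + 139 = 256.

256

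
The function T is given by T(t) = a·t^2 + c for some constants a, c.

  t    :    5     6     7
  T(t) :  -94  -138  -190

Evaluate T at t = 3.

From T(5) = -94 and T(6) = -138: 25a + c = -94 and 36a + c = -138.
Subtracting: 11a = -44, so a = -4; then c = -94 − (-4)·25 = 6.
So T(t) = -4t² + 6, and T(3) = -30.

-30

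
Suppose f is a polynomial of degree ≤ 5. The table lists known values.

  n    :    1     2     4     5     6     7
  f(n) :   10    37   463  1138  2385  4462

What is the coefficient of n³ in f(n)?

-1

Write f(n) = an^5 + bn^4 + cn³ + dn² + en + p; the 6 given values yield a linear system in the 6 coefficients.
Solving, the leading coefficient vanishes, and f(n) = 2n^4 - n³ - n² + 7n + 3.
The coefficient of n³ is -1.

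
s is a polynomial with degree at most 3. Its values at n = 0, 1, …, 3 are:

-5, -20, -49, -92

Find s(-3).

-44

First differences: -15, -29, -43. Second differences: -14, -14.
Level-2 differences are constant, so s has degree 2.
Fitting a degree-2 polynomial gives s(n) = -7n² - 8n - 5.
Then s(-3) = -44.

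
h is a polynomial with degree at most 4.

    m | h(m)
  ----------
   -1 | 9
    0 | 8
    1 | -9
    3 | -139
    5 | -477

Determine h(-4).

36

Write h(m) = am^4 + bm³ + cm² + dm + e; the 5 given values yield a linear system in the 5 coefficients.
Solving, the leading coefficient vanishes, and h(m) = -2m³ - 8m² - 7m + 8.
Then h(-4) = 36.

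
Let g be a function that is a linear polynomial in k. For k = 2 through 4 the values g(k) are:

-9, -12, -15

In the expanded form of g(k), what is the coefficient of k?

-3

First differences: -3, -3.
Level-1 differences are constant, so g has degree 1.
Fitting a degree-1 polynomial gives g(k) = -3k - 3.
The coefficient of k is -3.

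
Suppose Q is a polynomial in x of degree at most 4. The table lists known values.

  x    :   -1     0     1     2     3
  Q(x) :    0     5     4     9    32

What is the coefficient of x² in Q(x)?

Write Q(x) = ax^4 + bx³ + cx² + dx + e; the 5 given values yield a linear system in the 5 coefficients.
Solving, the leading coefficient vanishes, and Q(x) = 2x³ - 3x² + 5.
The coefficient of x² is -3.

-3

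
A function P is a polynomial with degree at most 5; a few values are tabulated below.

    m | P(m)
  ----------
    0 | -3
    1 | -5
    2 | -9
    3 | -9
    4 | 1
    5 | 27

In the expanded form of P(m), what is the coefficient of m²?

-4

First differences: -2, -4, 0, 10, 26. Second differences: -2, 4, 10, 16. Third differences: 6, 6, 6.
Level-3 differences are constant, so P has degree 3.
Fitting a degree-3 polynomial gives P(m) = m³ - 4m² + m - 3.
The coefficient of m² is -4.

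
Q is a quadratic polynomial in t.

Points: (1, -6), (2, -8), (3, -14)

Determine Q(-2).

Write Q(t) = at² + bt + c; the 3 given values yield a linear system in the 3 coefficients.
Solving, Q(t) = -2t² + 4t - 8.
Then Q(-2) = -24.

-24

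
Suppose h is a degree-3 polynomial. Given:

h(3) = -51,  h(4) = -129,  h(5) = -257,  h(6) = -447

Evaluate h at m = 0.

3

Write h(m) = am³ + bm² + cm + d; the 4 given values yield a linear system in the 4 coefficients.
Solving, h(m) = -2m³ - m² + 3m + 3.
Then h(0) = 3.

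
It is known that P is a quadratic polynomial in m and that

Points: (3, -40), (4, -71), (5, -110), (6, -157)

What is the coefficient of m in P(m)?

Write P(m) = am² + bm + c; the 4 given values yield a linear system in the 3 coefficients.
Solving, P(m) = -4m² - 3m + 5.
The coefficient of m is -3.

-3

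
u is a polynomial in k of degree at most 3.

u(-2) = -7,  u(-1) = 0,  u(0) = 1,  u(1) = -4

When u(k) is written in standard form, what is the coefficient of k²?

First differences: 7, 1, -5. Second differences: -6, -6.
Level-2 differences are constant, so u has degree 2.
Fitting a degree-2 polynomial gives u(k) = -3k² - 2k + 1.
The coefficient of k² is -3.

-3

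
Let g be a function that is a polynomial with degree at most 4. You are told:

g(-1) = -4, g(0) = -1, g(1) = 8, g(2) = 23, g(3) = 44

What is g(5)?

First differences: 3, 9, 15, 21. Second differences: 6, 6, 6.
Level-2 differences are constant, so g has degree 2.
Fitting a degree-2 polynomial gives g(n) = 3n² + 6n - 1.
Then g(5) = 104.

104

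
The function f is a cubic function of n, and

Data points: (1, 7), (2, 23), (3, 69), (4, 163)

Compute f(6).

567

Write f(n) = an³ + bn² + cn + d; the 4 given values yield a linear system in the 4 coefficients.
Solving, f(n) = 3n³ - 3n² + 4n + 3.
Then f(6) = 567.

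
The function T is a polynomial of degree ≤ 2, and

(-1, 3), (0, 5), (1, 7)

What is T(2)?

First differences: 2, 2.
Level-1 differences are constant, so T has degree 1.
Fitting a degree-1 polynomial gives T(t) = 2t + 5.
Then T(2) = 9.

9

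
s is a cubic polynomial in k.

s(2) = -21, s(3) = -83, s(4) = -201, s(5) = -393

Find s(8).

Write s(k) = ak³ + bk² + ck + d; the 4 given values yield a linear system in the 4 coefficients.
Solving, s(k) = -3k³ - k² + 7.
Then s(8) = -1593.

-1593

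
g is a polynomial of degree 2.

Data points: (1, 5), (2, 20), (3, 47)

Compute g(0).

Write g(k) = ak² + bk + c; the 3 given values yield a linear system in the 3 coefficients.
Solving, g(k) = 6k² - 3k + 2.
Then g(0) = 2.

2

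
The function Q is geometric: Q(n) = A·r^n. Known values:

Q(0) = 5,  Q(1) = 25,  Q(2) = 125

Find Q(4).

Consecutive ratio: 25/5 = 5, and 125/25 = 5, so r = 5.
Then A·5^0 = 5 gives A = 5, and Q(n) = 5·5^n.
Q(4) = 5·5^4 = 3125.

3125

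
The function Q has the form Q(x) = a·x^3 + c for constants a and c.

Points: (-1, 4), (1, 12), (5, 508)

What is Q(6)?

872

From Q(-1) = 4 and Q(1) = 12: -1a + c = 4 and 1a + c = 12.
Subtracting: 2a = 8, so a = 4; then c = 4 − 4·(-1) = 8.
So Q(x) = 4x³ + 8, and Q(6) = 872.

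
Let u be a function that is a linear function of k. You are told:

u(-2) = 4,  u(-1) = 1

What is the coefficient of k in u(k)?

-3

Write u(k) = ak + b; the 2 given values yield a linear system in the 2 coefficients.
Solving, u(k) = -3k - 2.
The coefficient of k is -3.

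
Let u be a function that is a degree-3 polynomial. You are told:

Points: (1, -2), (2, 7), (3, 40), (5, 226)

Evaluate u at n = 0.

1

Write u(n) = an³ + bn² + cn + d; the 4 given values yield a linear system in the 4 coefficients.
Solving, u(n) = 2n³ - 5n + 1.
Then u(0) = 1.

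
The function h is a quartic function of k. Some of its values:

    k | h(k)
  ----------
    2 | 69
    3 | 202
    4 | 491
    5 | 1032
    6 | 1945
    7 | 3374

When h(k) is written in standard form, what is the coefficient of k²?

5

First differences: 133, 289, 541, 913, 1429. Second differences: 156, 252, 372, 516. Third differences: 96, 120, 144. Fourth differences: 24, 24.
Level-4 differences are constant, so h has degree 4.
Fitting a degree-4 polynomial gives h(k) = k^4 + 2k³ + 5k² + 5k + 7.
The coefficient of k² is 5.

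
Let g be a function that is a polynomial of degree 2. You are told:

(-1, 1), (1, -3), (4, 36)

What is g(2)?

4

Write g(k) = ak² + bk + c; the 3 given values yield a linear system in the 3 coefficients.
Solving, g(k) = 3k² - 2k - 4.
Then g(2) = 4.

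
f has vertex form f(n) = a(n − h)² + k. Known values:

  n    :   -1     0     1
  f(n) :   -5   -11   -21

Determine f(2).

First differences -6, -10; second difference -4 = 2a, so a = -2.
Expanding, the n-coefficient is −2ah = 4h; matching it to the data gives h = -2, and then k = -3.
So f(n) = -2(n + 2)² − 3.
f(2) = -2·4² − 3 = -35.

-35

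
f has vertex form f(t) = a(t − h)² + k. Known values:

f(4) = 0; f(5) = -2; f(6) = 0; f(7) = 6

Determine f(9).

30

First differences -2, 2, 6; second difference 4 = 2a, so a = 2.
Expanding, the t-coefficient is −2ah = -4h; matching it to the data gives h = 5, and then k = -2.
So f(t) = 2(t − 5)² − 2.
f(9) = 2·4² − 2 = 30.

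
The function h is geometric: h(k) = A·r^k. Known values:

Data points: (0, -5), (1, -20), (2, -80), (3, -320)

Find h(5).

-5120

Consecutive ratio: -20/(-5) = 4, and -80/(-20) = 4, so r = 4.
Then A·4^0 = -5 gives A = -5, and h(k) = -5·4^k.
h(5) = -5·4^5 = -5120.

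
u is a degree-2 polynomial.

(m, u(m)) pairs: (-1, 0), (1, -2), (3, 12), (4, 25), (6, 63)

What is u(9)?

Write u(m) = am² + bm + c; the 5 given values yield a linear system in the 3 coefficients.
Solving, u(m) = 2m² - m - 3.
Then u(9) = 150.

150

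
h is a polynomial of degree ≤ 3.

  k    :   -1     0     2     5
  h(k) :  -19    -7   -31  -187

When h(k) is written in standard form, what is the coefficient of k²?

Write h(k) = ak³ + bk² + ck + d; the 4 given values yield a linear system in the 4 coefficients.
Solving, the leading coefficient vanishes, and h(k) = -8k² + 4k - 7.
The coefficient of k² is -8.

-8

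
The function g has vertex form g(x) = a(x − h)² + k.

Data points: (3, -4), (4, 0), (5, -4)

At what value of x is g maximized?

First differences 4, -4; second difference -8 = 2a, so a = -4.
Expanding, the x-coefficient is −2ah = 8h; matching it to the data gives h = 4, and then k = 0.
So g(x) = -4(x − 4)² + 0.
Hence h = 4.

4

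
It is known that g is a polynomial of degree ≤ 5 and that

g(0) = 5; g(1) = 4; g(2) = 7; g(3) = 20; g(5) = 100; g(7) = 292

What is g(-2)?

-5

Write g(x) = ax^5 + bx^4 + cx³ + dx² + ex + p; the 6 given values yield a linear system in the 6 coefficients.
Solving, the top 2 coefficients vanish, and g(x) = x³ - x² - x + 5.
Then g(-2) = -5.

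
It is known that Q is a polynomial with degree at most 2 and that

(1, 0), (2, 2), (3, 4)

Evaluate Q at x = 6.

10

First differences: 2, 2.
Level-1 differences are constant, so Q has degree 1.
Fitting a degree-1 polynomial gives Q(x) = 2x - 2.
Then Q(6) = 10.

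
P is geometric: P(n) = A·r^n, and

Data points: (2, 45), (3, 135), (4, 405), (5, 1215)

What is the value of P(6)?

3645

Consecutive ratio: 135/45 = 3, and 405/135 = 3, so r = 3.
Then A·3^2 = 45 gives A = 5, and P(n) = 5·3^n.
P(6) = 5·3^6 = 3645.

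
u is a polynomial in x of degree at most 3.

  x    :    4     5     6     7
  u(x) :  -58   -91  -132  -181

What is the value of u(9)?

-303

First differences: -33, -41, -49. Second differences: -8, -8.
Level-2 differences are constant, so u has degree 2.
Fitting a degree-2 polynomial gives u(x) = -4x² + 3x - 6.
Then u(9) = -303.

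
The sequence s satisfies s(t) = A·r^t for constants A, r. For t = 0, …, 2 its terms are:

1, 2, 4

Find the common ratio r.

2

Consecutive ratio: 2/1 = 2, and 4/2 = 2, so r = 2.
Then A·2^0 = 1 gives A = 1, and s(t) = 1·2^t.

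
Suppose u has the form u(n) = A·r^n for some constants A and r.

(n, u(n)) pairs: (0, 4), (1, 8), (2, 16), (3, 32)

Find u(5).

Consecutive ratio: 8/4 = 2, and 16/8 = 2, so r = 2.
Then A·2^0 = 4 gives A = 4, and u(n) = 4·2^n.
u(5) = 4·2^5 = 128.

128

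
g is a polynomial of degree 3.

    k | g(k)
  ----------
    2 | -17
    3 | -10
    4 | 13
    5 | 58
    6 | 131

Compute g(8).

First differences: 7, 23, 45, 73. Second differences: 16, 22, 28. Third differences: 6, 6.
Level-3 differences are constant, so g has degree 3.
Fitting a degree-3 polynomial gives g(k) = k³ - k² - 7k - 7.
Then g(8) = 385.

385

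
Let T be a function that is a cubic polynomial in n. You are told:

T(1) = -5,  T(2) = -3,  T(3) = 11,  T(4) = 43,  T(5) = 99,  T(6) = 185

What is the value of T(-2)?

First differences: 2, 14, 32, 56, 86. Second differences: 12, 18, 24, 30. Third differences: 6, 6, 6.
Level-3 differences are constant, so T has degree 3.
Fitting a degree-3 polynomial gives T(n) = n³ - 5n - 1.
Then T(-2) = 1.

1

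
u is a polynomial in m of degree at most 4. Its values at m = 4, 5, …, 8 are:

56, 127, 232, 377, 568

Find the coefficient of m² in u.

First differences: 71, 105, 145, 191. Second differences: 34, 40, 46. Third differences: 6, 6.
Level-3 differences are constant, so u has degree 3.
Fitting a degree-3 polynomial gives u(m) = m³ + 2m² - 8m - 8.
The coefficient of m² is 2.

2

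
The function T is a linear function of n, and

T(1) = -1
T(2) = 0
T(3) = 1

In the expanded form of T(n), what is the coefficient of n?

1

First differences: 1, 1.
Level-1 differences are constant, so T has degree 1.
Fitting a degree-1 polynomial gives T(n) = n - 2.
The coefficient of n is 1.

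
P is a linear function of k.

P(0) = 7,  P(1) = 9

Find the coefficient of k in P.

Write P(k) = ak + b; the 2 given values yield a linear system in the 2 coefficients.
Solving, P(k) = 2k + 7.
The coefficient of k is 2.

2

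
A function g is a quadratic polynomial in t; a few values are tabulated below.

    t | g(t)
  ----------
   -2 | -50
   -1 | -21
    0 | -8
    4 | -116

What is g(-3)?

-95

Write g(t) = at² + bt + c; the 4 given values yield a linear system in the 3 coefficients.
Solving, g(t) = -8t² + 5t - 8.
Then g(-3) = -95.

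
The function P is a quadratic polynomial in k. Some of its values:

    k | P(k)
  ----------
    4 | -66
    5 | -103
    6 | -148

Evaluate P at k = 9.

Write P(k) = ak² + bk + c; the 3 given values yield a linear system in the 3 coefficients.
Solving, P(k) = -4k² - k + 2.
Then P(9) = -331.

-331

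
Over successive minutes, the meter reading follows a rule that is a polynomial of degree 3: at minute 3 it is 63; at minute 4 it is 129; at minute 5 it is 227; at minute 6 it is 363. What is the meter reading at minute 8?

773

Write the value at n as h(n).
Write h(n) = an³ + bn² + cn + d; the 4 given values yield a linear system in the 4 coefficients.
Solving, h(n) = n³ + 4n² + n - 3.
Then h(8) = 773.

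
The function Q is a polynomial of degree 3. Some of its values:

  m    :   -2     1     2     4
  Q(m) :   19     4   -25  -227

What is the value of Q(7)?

-1160

Write Q(m) = am³ + bm² + cm + d; the 4 given values yield a linear system in the 4 coefficients.
Solving, Q(m) = -3m³ - 3m² + m + 9.
Then Q(7) = -1160.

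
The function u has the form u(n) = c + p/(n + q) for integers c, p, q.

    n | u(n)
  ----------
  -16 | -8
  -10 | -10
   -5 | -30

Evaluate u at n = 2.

-2

(u(n) − c)(n + q) = p for each data point; the three points give a linear system in c and q, then p follows.
Solving: c = -6, q = 4, p = 24, so u(n) = -6 + 24/(n + 4).
Then u(2) = -6 + 24/6 = -2.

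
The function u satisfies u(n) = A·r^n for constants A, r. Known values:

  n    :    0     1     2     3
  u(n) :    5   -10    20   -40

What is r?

-2

Consecutive ratio: -10/5 = -2, and 20/(-10) = -2, so r = -2.
Then A·(-2)^0 = 5 gives A = 5, and u(n) = 5·(-2)^n.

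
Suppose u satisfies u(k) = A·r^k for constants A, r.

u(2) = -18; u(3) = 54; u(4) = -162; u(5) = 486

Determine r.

Consecutive ratio: 54/(-18) = -3, and -162/54 = -3, so r = -3.
Then A·(-3)^2 = -18 gives A = -2, and u(k) = -2·(-3)^k.

-3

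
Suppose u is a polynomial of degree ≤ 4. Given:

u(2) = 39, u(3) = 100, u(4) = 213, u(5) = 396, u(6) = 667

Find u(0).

Write u(k) = ak^4 + bk³ + ck² + dk + e; the 5 given values yield a linear system in the 5 coefficients.
Solving, the leading coefficient vanishes, and u(k) = 3k³ - k² + 9k + 1.
Then u(0) = 1.

1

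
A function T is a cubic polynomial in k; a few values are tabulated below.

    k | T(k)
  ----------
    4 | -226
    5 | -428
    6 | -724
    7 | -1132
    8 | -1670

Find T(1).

-4

First differences: -202, -296, -408, -538. Second differences: -94, -112, -130. Third differences: -18, -18.
Level-3 differences are constant, so T has degree 3.
Fitting a degree-3 polynomial gives T(k) = -3k³ - 2k² - k + 2.
Then T(1) = -4.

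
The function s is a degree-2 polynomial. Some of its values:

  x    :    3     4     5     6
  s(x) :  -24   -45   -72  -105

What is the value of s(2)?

First differences: -21, -27, -33. Second differences: -6, -6.
Level-2 differences are constant, so s has degree 2.
Fitting a degree-2 polynomial gives s(x) = -3x² + 3.
Then s(2) = -9.

-9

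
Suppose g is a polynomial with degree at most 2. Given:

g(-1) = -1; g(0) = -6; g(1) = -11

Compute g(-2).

Write g(k) = ak² + bk + c; the 3 given values yield a linear system in the 3 coefficients.
Solving, the leading coefficient vanishes, and g(k) = -5k - 6.
Then g(-2) = 4.

4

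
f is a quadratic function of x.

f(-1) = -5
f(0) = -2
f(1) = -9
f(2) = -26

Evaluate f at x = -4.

First differences: 3, -7, -17. Second differences: -10, -10.
Level-2 differences are constant, so f has degree 2.
Fitting a degree-2 polynomial gives f(x) = -5x² - 2x - 2.
Then f(-4) = -74.

-74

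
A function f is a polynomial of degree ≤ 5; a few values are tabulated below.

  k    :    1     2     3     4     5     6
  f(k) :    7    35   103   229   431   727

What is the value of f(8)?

1673

First differences: 28, 68, 126, 202, 296. Second differences: 40, 58, 76, 94. Third differences: 18, 18, 18.
Level-3 differences are constant, so f has degree 3.
Fitting a degree-3 polynomial gives f(k) = 3k³ + 2k² + k + 1.
Then f(8) = 1673.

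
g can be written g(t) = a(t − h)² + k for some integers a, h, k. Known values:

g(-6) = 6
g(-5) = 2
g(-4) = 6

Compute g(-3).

First differences -4, 4; second difference 8 = 2a, so a = 4.
Expanding, the t-coefficient is −2ah = -8h; matching it to the data gives h = -5, and then k = 2.
So g(t) = 4(t + 5)² + 2.
g(-3) = 4·2² + 2 = 18.

18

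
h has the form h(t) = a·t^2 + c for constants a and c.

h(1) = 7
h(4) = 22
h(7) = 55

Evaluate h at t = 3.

From h(1) = 7 and h(4) = 22: 1a + c = 7 and 16a + c = 22.
Subtracting: 15a = 15, so a = 1; then c = 7 − 1·1 = 6.
So h(t) = 1t² + 6, and h(3) = 15.

15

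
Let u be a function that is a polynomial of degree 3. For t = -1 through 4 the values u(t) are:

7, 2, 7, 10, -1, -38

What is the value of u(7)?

-425

First differences: -5, 5, 3, -11, -37. Second differences: 10, -2, -14, -26. Third differences: -12, -12, -12.
Level-3 differences are constant, so u has degree 3.
Fitting a degree-3 polynomial gives u(t) = -2t³ + 5t² + 2t + 2.
Then u(7) = -425.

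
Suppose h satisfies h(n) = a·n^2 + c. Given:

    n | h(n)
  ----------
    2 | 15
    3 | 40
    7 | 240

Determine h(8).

From h(2) = 15 and h(3) = 40: 4a + c = 15 and 9a + c = 40.
Subtracting: 5a = 25, so a = 5; then c = 15 − 5·4 = -5.
So h(n) = 5n² − 5, and h(8) = 315.

315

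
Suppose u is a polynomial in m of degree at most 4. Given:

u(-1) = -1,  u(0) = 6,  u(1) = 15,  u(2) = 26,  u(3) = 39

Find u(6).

First differences: 7, 9, 11, 13. Second differences: 2, 2, 2.
Level-2 differences are constant, so u has degree 2.
Fitting a degree-2 polynomial gives u(m) = m² + 8m + 6.
Then u(6) = 90.

90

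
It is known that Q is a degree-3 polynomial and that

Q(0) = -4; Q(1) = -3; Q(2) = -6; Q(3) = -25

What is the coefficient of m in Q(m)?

-1

Write Q(m) = am³ + bm² + cm + d; the 4 given values yield a linear system in the 4 coefficients.
Solving, Q(m) = -2m³ + 4m² - m - 4.
The coefficient of m is -1.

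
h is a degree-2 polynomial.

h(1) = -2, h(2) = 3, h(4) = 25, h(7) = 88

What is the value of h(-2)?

Write h(t) = at² + bt + c; the 4 given values yield a linear system in the 3 coefficients.
Solving, h(t) = 2t² - t - 3.
Then h(-2) = 7.

7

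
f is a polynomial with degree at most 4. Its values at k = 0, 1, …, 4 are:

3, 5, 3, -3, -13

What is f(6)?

-45

Write f(k) = ak^4 + bk³ + ck² + dk + e; the 5 given values yield a linear system in the 5 coefficients.
Solving, the top 2 coefficients vanish, and f(k) = -2k² + 4k + 3.
Then f(6) = -45.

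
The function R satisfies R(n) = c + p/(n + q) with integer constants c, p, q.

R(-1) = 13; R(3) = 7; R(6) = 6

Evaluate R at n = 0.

(R(n) − c)(n + q) = p for each data point; the three points give a linear system in c and q, then p follows.
Solving: c = 4, q = 3, p = 18, so R(n) = 4 + 18/(n + 3).
Then R(0) = 4 + 18/3 = 10.

10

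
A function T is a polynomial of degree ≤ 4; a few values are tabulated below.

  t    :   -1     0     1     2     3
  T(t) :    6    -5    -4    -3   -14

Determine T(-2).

First differences: -11, 1, 1, -11. Second differences: 12, 0, -12. Third differences: -12, -12.
Level-3 differences are constant, so T has degree 3.
Fitting a degree-3 polynomial gives T(t) = -2t³ + 6t² - 3t - 5.
Then T(-2) = 41.

41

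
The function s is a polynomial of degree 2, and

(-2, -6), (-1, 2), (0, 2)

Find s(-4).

-46

Write s(m) = am² + bm + c; the 3 given values yield a linear system in the 3 coefficients.
Solving, s(m) = -4m² - 4m + 2.
Then s(-4) = -46.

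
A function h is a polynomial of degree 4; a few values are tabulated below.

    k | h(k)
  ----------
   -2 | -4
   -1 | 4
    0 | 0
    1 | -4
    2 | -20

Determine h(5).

-620

Write h(k) = ak^4 + bk³ + ck² + dk + e; the 5 given values yield a linear system in the 5 coefficients.
Solving, h(k) = -k^4 + k² - 4k.
Then h(5) = -620.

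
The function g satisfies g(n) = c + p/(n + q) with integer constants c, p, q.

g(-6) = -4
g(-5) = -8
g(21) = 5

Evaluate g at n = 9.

6

(g(n) − c)(n + q) = p for each data point; the three points give a linear system in c and q, then p follows.
Solving: c = 4, q = 3, p = 24, so g(n) = 4 + 24/(n + 3).
Then g(9) = 4 + 24/12 = 6.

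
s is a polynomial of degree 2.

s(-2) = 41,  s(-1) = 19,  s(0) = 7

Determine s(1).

Write s(m) = am² + bm + c; the 3 given values yield a linear system in the 3 coefficients.
Solving, s(m) = 5m² - 7m + 7.
Then s(1) = 5.

5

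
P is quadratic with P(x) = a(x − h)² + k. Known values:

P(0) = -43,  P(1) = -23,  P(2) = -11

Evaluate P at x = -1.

First differences 20, 12; second difference -8 = 2a, so a = -4.
Expanding, the x-coefficient is −2ah = 8h; matching it to the data gives h = 3, and then k = -7.
So P(x) = -4(x − 3)² − 7.
P(-1) = -4·(-4)² − 7 = -71.

-71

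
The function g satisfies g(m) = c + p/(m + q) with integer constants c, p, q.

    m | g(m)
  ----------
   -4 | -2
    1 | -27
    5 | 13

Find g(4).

(g(m) − c)(m + q) = p for each data point; the three points give a linear system in c and q, then p follows.
Solving: c = 3, q = -2, p = 30, so g(m) = 3 + 30/(m − 2).
Then g(4) = 3 + 30/2 = 18.

18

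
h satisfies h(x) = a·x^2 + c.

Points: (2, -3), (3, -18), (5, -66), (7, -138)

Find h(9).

From h(2) = -3 and h(3) = -18: 4a + c = -3 and 9a + c = -18.
Subtracting: 5a = -15, so a = -3; then c = -3 − (-3)·4 = 9.
So h(x) = -3x² + 9, and h(9) = -234.

-234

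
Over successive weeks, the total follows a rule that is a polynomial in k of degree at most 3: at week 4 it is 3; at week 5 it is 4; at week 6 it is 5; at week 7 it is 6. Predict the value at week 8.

Write the value at k as g(k).
First differences: 1, 1, 1.
Level-1 differences are constant, so g has degree 1.
Fitting a degree-1 polynomial gives g(k) = k - 1.
Then g(8) = 7.

7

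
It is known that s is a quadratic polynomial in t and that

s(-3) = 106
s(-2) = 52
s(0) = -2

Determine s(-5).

268

Write s(t) = at² + bt + c; the 3 given values yield a linear system in the 3 coefficients.
Solving, s(t) = 9t² - 9t - 2.
Then s(-5) = 268.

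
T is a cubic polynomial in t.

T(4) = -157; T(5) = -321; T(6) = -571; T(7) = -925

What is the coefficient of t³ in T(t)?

-3

Write T(t) = at³ + bt² + ct + d; the 4 given values yield a linear system in the 4 coefficients.
Solving, T(t) = -3t³ + 2t² + t - 1.
The coefficient of t³ is -3.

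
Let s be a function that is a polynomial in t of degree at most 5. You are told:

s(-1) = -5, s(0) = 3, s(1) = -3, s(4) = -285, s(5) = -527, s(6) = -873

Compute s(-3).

9

Write s(t) = at^5 + bt^4 + ct³ + dt² + et + p; the 6 given values yield a linear system in the 6 coefficients.
Solving, the top 2 coefficients vanish, and s(t) = -3t³ - 7t² + 4t + 3.
Then s(-3) = 9.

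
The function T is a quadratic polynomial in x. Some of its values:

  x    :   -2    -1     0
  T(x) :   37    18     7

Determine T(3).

Write T(x) = ax² + bx + c; the 3 given values yield a linear system in the 3 coefficients.
Solving, T(x) = 4x² - 7x + 7.
Then T(3) = 22.

22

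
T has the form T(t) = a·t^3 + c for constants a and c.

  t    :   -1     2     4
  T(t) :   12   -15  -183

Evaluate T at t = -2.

33

From T(-1) = 12 and T(2) = -15: -1a + c = 12 and 8a + c = -15.
Subtracting: 9a = -27, so a = -3; then c = 12 − (-3)·(-1) = 9.
So T(t) = -3t³ + 9, and T(-2) = 33.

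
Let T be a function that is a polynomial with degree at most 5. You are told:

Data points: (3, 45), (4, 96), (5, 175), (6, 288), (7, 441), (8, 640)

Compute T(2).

16

First differences: 51, 79, 113, 153, 199. Second differences: 28, 34, 40, 46. Third differences: 6, 6, 6.
Level-3 differences are constant, so T has degree 3.
Fitting a degree-3 polynomial gives T(n) = n³ + 2n².
Then T(2) = 16.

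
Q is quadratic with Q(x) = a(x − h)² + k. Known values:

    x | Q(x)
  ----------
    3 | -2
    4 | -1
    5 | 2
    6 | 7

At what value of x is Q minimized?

First differences 1, 3, 5; second difference 2 = 2a, so a = 1.
Expanding, the x-coefficient is −2ah = -2h; matching it to the data gives h = 3, and then k = -2.
So Q(x) = 1(x − 3)² − 2.
Hence h = 3.

3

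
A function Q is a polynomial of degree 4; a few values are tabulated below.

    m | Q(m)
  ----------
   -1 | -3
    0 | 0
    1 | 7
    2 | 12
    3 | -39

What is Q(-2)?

Write Q(m) = am^4 + bm³ + cm² + dm + e; the 5 given values yield a linear system in the 5 coefficients.
Solving, Q(m) = -2m^4 + 3m³ + 4m² + 2m.
Then Q(-2) = -44.

-44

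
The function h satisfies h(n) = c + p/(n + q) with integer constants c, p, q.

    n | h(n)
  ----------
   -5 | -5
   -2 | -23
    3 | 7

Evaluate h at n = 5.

(h(n) − c)(n + q) = p for each data point; the three points give a linear system in c and q, then p follows.
Solving: c = 1, q = 1, p = 24, so h(n) = 1 + 24/(n + 1).
Then h(5) = 1 + 24/6 = 5.

5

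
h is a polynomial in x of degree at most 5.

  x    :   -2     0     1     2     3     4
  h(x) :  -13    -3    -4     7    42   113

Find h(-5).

Write h(x) = ax^5 + bx^4 + cx³ + dx² + ex + p; the 6 given values yield a linear system in the 6 coefficients.
Solving, the top 2 coefficients vanish, and h(x) = 2x³ - 3x - 3.
Then h(-5) = -238.

-238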